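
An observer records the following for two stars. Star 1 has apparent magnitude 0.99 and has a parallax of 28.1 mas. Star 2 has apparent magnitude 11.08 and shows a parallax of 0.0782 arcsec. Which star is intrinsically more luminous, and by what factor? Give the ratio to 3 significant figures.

Star 1 is more luminous, by a factor of 84100.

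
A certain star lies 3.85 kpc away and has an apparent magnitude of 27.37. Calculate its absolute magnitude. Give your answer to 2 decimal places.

M ≈ 14.44

d = 3.85 kpc = 3850 pc
5 log₁₀(d/10 pc) = 5 log₁₀(3850) − 5 = 12.927
M = m − 5 log₁₀(d/10) = 27.37 − 12.927 = 14.443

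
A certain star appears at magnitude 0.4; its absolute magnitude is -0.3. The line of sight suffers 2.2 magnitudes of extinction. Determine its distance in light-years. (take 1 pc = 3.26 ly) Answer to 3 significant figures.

d ≈ 16.3 ly

m − M = 5 log₁₀(d/10 pc) + A  ⇒  0.4 − (-0.3) − 2.2 = 5 log₁₀(d/10)
-1.500 = 5 log₁₀(d/10)
log₁₀ d = (m − M − A)/5 + 1 = 0.7000
d = 10^0.7000 = 5.012 pc
= 16.34 ly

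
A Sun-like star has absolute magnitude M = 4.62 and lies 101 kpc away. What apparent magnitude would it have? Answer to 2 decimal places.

m ≈ 24.64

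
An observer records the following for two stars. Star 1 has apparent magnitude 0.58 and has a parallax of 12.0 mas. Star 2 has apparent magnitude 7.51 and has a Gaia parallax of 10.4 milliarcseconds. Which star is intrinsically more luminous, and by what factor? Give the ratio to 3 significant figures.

Star 1 is more luminous, by a factor of 444.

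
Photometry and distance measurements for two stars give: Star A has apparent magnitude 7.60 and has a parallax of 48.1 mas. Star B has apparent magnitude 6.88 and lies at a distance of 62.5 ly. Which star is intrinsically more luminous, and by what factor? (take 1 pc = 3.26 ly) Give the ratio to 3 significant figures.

Star B is more luminous, by a factor of 1.65.

Star A: p = 48.1 mas = 0.0481″ → d = 1/p = 20.79 pc
Star A: M = m − 5 log₁₀ d + 5 = 7.60 − 5·1.3179 + 5 = 6.011
Star B: d = 62.5 ly / 3.26 = 19.17 pc
Star B: M = m − 5 log₁₀ d + 5 = 6.88 − 5·1.2827 + 5 = 5.467
ΔM = M_A − M_B = 6.011 − (5.467) = 0.544; smaller M is more luminous → Star B.
L ratio = 10^(0.4 |ΔM|) = 10^0.218 = 1.650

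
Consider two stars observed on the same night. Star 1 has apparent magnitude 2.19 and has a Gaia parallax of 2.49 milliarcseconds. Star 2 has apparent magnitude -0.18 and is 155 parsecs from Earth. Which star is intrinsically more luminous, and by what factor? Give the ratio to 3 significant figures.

Star 2 is more luminous, by a factor of 1.32.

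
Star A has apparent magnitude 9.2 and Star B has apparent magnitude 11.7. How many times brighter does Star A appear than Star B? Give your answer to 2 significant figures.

Magnitude difference = -2.5
Flux ratio = 10^(−0.4 Δm) = 10^(−0.4 × -2.5) = 10^1.000 = 10.00

10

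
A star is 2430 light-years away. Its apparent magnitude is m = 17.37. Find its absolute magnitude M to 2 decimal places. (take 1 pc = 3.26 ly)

d = 2430 ly / 3.26 = 745.4 pc
5 log₁₀(d/10 pc) = 5 log₁₀(745.4) − 5 = 9.362
M = m − 5 log₁₀(d/10) = 17.37 − 9.362 = 8.008

M ≈ 8.01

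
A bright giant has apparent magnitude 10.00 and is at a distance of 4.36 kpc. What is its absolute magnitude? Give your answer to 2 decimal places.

d = 4.36 kpc = 4360 pc
5 log₁₀(d/10 pc) = 5 log₁₀(4360) − 5 = 13.197
M = m − 5 log₁₀(d/10) = 10.00 − 13.197 = -3.197

M ≈ -3.20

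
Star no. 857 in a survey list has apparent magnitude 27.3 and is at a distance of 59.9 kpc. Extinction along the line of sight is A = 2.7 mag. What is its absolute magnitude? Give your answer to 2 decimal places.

M ≈ 5.71

d = 59.9 kpc = 59900 pc
5 log₁₀(d/10 pc) = 5 log₁₀(59900) − 5 = 18.887
M = m − 5 log₁₀(d/10) − A = 27.3 − 18.887 − 2.7 = 5.713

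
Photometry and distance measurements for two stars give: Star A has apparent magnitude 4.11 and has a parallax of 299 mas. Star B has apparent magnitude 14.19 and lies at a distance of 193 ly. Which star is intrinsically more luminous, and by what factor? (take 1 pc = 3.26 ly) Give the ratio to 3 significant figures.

Star A: p = 299 mas = 0.299″ → d = 1/p = 3.344 pc
Star A: M = m − 5 log₁₀ d + 5 = 4.11 − 5·0.5243 + 5 = 6.488
Star B: d = 193 ly / 3.26 = 59.20 pc
Star B: M = m − 5 log₁₀ d + 5 = 14.19 − 5·1.7723 + 5 = 10.328
ΔM = M_A − M_B = 6.488 − (10.328) = -3.840; smaller M is more luminous → Star A.
L ratio = 10^(0.4 |ΔM|) = 10^1.536 = 34.35

Star A is more luminous, by a factor of 34.4.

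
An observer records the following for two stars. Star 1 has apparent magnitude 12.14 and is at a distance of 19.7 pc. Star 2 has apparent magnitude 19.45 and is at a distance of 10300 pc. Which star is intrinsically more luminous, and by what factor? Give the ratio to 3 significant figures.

Star 1: M = m − 5 log₁₀ d + 5 = 12.14 − 5·1.2945 + 5 = 10.668
Star 2: M = m − 5 log₁₀ d + 5 = 19.45 − 5·4.0128 + 5 = 4.386
ΔM = M_1 − M_2 = 10.668 − (4.386) = 6.282; smaller M is more luminous → Star 2.
L ratio = 10^(0.4 |ΔM|) = 10^2.513 = 325.6

Star 2 is more luminous, by a factor of 326.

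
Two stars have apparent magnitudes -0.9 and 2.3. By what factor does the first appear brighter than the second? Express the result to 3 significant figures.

19.1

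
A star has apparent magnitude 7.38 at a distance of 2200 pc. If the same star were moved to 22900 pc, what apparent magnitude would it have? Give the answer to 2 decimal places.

Flux ∝ 1/d², so Δm = 5 log₁₀(d₂/d₁) = 5 log₁₀(22900/2200) = 5.087
m₂ = m₁ + Δm = 7.38 + (5.087) = 12.467

m ≈ 12.47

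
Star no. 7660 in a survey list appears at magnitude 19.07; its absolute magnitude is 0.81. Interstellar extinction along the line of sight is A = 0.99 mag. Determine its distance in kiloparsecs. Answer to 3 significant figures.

m − M = 5 log₁₀(d/10 pc) + A  ⇒  19.07 − (0.81) − 0.99 = 5 log₁₀(d/10)
17.270 = 5 log₁₀(d/10)
log₁₀ d = (m − M − A)/5 + 1 = 4.4540
d = 10^4.4540 = 28440 pc
= 28.44 kpc

d ≈ 28.4 kpc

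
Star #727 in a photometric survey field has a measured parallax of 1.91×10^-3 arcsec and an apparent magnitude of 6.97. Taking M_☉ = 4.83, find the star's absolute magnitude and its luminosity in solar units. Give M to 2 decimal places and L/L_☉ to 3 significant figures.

d = 1/p = 1/1.91×10^-3″ = 523.6 pc
M = m − 5 log₁₀ d + 5 = 6.97 − 5·2.7190 + 5 = -1.625
M − M_☉ = -1.625 − 4.83 = -6.455
L/L_☉ = 10^(−0.4 × -6.455) = 381.9

M ≈ -1.62; L/L_☉ ≈ 382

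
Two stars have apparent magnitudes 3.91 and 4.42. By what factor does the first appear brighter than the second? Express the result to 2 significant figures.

1.6

Magnitude difference = -0.51
Flux ratio = 10^(−0.4 Δm) = 10^(−0.4 × -0.51) = 10^0.204 = 1.600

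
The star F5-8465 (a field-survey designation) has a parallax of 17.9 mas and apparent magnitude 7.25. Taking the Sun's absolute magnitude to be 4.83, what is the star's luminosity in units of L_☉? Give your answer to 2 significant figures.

L/L_☉ ≈ 3.4

d = 1/p = 1000/17.9 mas = 55.87 pc
M = m − 5 log₁₀ d + 5 = 7.25 − 5·1.7471 + 5 = 3.514
M − M_☉ = 3.514 − 4.83 = -1.316
L/L_☉ = 10^(−0.4 × -1.316) = 3.360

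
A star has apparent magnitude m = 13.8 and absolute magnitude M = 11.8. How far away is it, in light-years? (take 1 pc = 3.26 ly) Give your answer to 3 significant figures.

d ≈ 81.9 ly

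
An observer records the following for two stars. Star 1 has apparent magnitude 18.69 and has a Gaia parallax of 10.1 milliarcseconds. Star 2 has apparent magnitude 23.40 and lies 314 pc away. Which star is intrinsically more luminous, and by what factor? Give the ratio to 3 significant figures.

Star 1 is more luminous, by a factor of 7.61.

Star 1: p = 10.1 mas = 0.0101″ → d = 1/p = 99.01 pc
Star 1: M = m − 5 log₁₀ d + 5 = 18.69 − 5·1.9957 + 5 = 13.712
Star 2: M = m − 5 log₁₀ d + 5 = 23.40 − 5·2.4969 + 5 = 15.915
ΔM = M_1 − M_2 = 13.712 − (15.915) = -2.204; smaller M is more luminous → Star 1.
L ratio = 10^(0.4 |ΔM|) = 10^0.881 = 7.612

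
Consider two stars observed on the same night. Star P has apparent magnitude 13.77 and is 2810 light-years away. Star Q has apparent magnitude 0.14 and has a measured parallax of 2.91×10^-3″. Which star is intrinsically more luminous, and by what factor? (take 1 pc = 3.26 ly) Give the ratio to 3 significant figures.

Star P: d = 2810 ly / 3.26 = 862.0 pc
Star P: M = m − 5 log₁₀ d + 5 = 13.77 − 5·2.9355 + 5 = 4.093
Star Q: d = 1/p = 1/2.91×10^-3″ = 343.6 pc
Star Q: M = m − 5 log₁₀ d + 5 = 0.14 − 5·2.5361 + 5 = -7.541
ΔM = M_P − M_Q = 4.093 − (-7.541) = 11.633; smaller M is more luminous → Star Q.
L ratio = 10^(0.4 |ΔM|) = 10^4.653 = 45000

Star Q is more luminous, by a factor of 45000.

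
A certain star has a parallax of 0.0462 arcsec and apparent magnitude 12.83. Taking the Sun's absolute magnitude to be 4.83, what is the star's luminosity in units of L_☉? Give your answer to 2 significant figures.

L/L_☉ ≈ 3.0×10^-3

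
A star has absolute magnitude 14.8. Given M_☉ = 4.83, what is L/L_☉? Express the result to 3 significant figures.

L/L_☉ ≈ 1.03×10^-4

M − M_☉ = 14.8 − 4.83 = 9.970
L/L_☉ = 10^(−0.4 (M − M_☉)) = 10^-3.988 = 1.028×10^-4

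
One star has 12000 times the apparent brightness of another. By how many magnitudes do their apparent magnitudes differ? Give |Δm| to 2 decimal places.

|Δm| ≈ 10.20

Pogson: Δm = −2.5 log₁₀(ratio) = −2.5 log₁₀(12000) = −2.5 × 4.0792 = -10.198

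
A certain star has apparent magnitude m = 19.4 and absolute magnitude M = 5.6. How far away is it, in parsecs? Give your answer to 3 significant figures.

d ≈ 5750 pc

Distance modulus: m − M = 19.4 − (5.6) = 13.800
m − M = 5 log₁₀ d − 5
log₁₀ d = (m − M)/5 + 1 = 3.7600
d = 10^3.7600 = 5754 pc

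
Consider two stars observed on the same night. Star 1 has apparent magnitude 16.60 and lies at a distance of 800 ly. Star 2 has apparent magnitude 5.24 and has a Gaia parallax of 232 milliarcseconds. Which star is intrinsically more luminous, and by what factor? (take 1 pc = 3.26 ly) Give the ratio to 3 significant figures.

Star 2 is more luminous, by a factor of 10.8.

Star 1: d = 800 ly / 3.26 = 245.4 pc
Star 1: M = m − 5 log₁₀ d + 5 = 16.60 − 5·2.3899 + 5 = 9.651
Star 2: p = 232 mas = 0.232″ → d = 1/p = 4.310 pc
Star 2: M = m − 5 log₁₀ d + 5 = 5.24 − 5·0.6345 + 5 = 7.067
ΔM = M_1 − M_2 = 9.651 − (7.067) = 2.583; smaller M is more luminous → Star 2.
L ratio = 10^(0.4 |ΔM|) = 10^1.033 = 10.80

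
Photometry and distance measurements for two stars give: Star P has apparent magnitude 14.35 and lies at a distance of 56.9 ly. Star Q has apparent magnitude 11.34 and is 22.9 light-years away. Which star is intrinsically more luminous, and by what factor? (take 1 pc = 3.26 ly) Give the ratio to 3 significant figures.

Star P: d = 56.9 ly / 3.26 = 17.45 pc
Star P: M = m − 5 log₁₀ d + 5 = 14.35 − 5·1.2419 + 5 = 13.141
Star Q: d = 22.9 ly / 3.26 = 7.025 pc
Star Q: M = m − 5 log₁₀ d + 5 = 11.34 − 5·0.8466 + 5 = 12.107
ΔM = M_P − M_Q = 13.141 − (12.107) = 1.034; smaller M is more luminous → Star Q.
L ratio = 10^(0.4 |ΔM|) = 10^0.413 = 2.591

Star Q is more luminous, by a factor of 2.59.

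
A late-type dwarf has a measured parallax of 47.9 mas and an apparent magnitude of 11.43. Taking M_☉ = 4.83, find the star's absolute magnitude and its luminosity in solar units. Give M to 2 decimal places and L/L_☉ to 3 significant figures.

M ≈ 9.83; L/L_☉ ≈ 9.98×10^-3

d = 1/p = 1000/47.9 mas = 20.88 pc
M = m − 5 log₁₀ d + 5 = 11.43 − 5·1.3197 + 5 = 9.832
M − M_☉ = 9.832 − 4.83 = 5.002
L/L_☉ = 10^(−0.4 × 5.002) = 9.985×10^-3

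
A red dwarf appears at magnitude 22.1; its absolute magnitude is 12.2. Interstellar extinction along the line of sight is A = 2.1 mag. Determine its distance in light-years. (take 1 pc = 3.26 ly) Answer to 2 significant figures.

d ≈ 1200 ly

m − M = 5 log₁₀(d/10 pc) + A  ⇒  22.1 − (12.2) − 2.1 = 5 log₁₀(d/10)
7.800 = 5 log₁₀(d/10)
log₁₀ d = (m − M − A)/5 + 1 = 2.5600
d = 10^2.5600 = 363.1 pc
= 1184 ly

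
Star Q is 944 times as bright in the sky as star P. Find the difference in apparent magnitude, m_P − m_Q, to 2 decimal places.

Pogson: Δm = −2.5 log₁₀(ratio) = −2.5 log₁₀(944) = −2.5 × 2.9750 = -7.437
Star Q is brighter so has the smaller magnitude: m_P − m_Q is positive.

m_P − m_Q ≈ 7.44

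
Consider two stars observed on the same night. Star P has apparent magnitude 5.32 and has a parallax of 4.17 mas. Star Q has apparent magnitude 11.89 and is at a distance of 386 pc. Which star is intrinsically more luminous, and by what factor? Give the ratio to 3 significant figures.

Star P: p = 4.17 mas = 4.17×10^-3″ → d = 1/p = 239.8 pc
Star P: M = m − 5 log₁₀ d + 5 = 5.32 − 5·2.3799 + 5 = -1.579
Star Q: M = m − 5 log₁₀ d + 5 = 11.89 − 5·2.5866 + 5 = 3.957
ΔM = M_P − M_Q = -1.579 − (3.957) = -5.536; smaller M is more luminous → Star P.
L ratio = 10^(0.4 |ΔM|) = 10^2.215 = 163.9

Star P is more luminous, by a factor of 164.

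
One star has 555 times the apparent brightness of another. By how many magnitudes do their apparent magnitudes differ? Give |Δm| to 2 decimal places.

Pogson: Δm = −2.5 log₁₀(ratio) = −2.5 log₁₀(555) = −2.5 × 2.7443 = -6.861

|Δm| ≈ 6.86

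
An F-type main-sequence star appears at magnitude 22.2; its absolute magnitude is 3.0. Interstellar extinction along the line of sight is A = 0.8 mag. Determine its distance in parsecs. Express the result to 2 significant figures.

m − M = 5 log₁₀(d/10 pc) + A  ⇒  22.2 − (3.0) − 0.8 = 5 log₁₀(d/10)
18.400 = 5 log₁₀(d/10)
log₁₀ d = (m − M − A)/5 + 1 = 4.6800
d = 10^4.6800 = 47860 pc

d ≈ 48000 pc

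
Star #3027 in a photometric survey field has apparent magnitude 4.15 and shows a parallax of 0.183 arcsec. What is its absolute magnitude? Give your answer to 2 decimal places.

M ≈ 5.46

d = 1/p = 1/0.183″ = 5.464 pc
5 log₁₀(d/10 pc) = 5 log₁₀(5.464) − 5 = -1.312
M = m − 5 log₁₀(d/10) = 4.15 + 1.312 = 5.462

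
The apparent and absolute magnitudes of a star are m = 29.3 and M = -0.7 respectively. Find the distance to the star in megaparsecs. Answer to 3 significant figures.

d ≈ 10.0 Mpc

Distance modulus: m − M = 29.3 − (-0.7) = 30.000
m − M = 5 log₁₀ d − 5
log₁₀ d = (m − M)/5 + 1 = 7.0000
d = 10^7.0000 = 1.000×10^7 pc
= 10.00 Mpc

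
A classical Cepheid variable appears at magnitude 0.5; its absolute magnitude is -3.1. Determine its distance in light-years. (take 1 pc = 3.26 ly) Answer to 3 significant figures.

d ≈ 171 ly

Distance modulus: m − M = 0.5 − (-3.1) = 3.600
m − M = 5 log₁₀ d − 5
log₁₀ d = (m − M)/5 + 1 = 1.7200
d = 10^1.7200 = 52.48 pc
= 171.1 ly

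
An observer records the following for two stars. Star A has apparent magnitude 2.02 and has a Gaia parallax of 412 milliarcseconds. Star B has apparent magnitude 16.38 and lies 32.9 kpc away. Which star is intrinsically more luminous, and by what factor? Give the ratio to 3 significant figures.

Star B is more luminous, by a factor of 331.

Star A: p = 412 mas = 0.412″ → d = 1/p = 2.427 pc
Star A: M = m − 5 log₁₀ d + 5 = 2.02 − 5·0.3851 + 5 = 5.094
Star B: d = 32.9 kpc = 32900 pc
Star B: M = m − 5 log₁₀ d + 5 = 16.38 − 5·4.5172 + 5 = -1.206
ΔM = M_A − M_B = 5.094 − (-1.206) = 6.300; smaller M is more luminous → Star B.
L ratio = 10^(0.4 |ΔM|) = 10^2.520 = 331.3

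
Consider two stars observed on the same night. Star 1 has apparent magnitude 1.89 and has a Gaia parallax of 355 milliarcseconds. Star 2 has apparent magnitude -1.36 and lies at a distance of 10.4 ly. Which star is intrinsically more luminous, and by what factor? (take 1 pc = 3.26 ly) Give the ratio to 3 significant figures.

Star 2 is more luminous, by a factor of 25.6.

Star 1: p = 355 mas = 0.355″ → d = 1/p = 2.817 pc
Star 1: M = m − 5 log₁₀ d + 5 = 1.89 − 5·0.4498 + 5 = 4.641
Star 2: d = 10.4 ly / 3.26 = 3.190 pc
Star 2: M = m − 5 log₁₀ d + 5 = -1.36 − 5·0.5038 + 5 = 1.121
ΔM = M_1 − M_2 = 4.641 − (1.121) = 3.520; smaller M is more luminous → Star 2.
L ratio = 10^(0.4 |ΔM|) = 10^1.408 = 25.59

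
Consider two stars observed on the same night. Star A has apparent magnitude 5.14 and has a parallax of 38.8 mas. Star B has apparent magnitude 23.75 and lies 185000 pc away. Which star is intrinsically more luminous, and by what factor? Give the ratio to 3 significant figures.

Star A: p = 38.8 mas = 0.0388″ → d = 1/p = 25.77 pc
Star A: M = m − 5 log₁₀ d + 5 = 5.14 − 5·1.4112 + 5 = 3.084
Star B: M = m − 5 log₁₀ d + 5 = 23.75 − 5·5.2672 + 5 = 2.414
ΔM = M_A − M_B = 3.084 − (2.414) = 0.670; smaller M is more luminous → Star B.
L ratio = 10^(0.4 |ΔM|) = 10^0.268 = 1.854

Star B is more luminous, by a factor of 1.85.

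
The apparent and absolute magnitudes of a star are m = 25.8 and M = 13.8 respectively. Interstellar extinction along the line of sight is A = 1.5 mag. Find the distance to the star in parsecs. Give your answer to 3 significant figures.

m − M = 5 log₁₀(d/10 pc) + A  ⇒  25.8 − (13.8) − 1.5 = 5 log₁₀(d/10)
10.500 = 5 log₁₀(d/10)
log₁₀ d = (m − M − A)/5 + 1 = 3.1000
d = 10^3.1000 = 1259 pc

d ≈ 1260 pc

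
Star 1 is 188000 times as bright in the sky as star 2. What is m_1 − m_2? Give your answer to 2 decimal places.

m_1 − m_2 ≈ -13.19

Pogson: Δm = −2.5 log₁₀(ratio) = −2.5 log₁₀(188000) = −2.5 × 5.2742 = -13.185
Star 1 is brighter, so it has the smaller magnitude: the difference is negative.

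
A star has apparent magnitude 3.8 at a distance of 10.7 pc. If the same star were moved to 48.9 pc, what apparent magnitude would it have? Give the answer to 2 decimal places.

m ≈ 7.10

Flux ∝ 1/d², so Δm = 5 log₁₀(d₂/d₁) = 5 log₁₀(48.9/10.7) = 3.300
m₂ = m₁ + Δm = 3.8 + (3.300) = 7.100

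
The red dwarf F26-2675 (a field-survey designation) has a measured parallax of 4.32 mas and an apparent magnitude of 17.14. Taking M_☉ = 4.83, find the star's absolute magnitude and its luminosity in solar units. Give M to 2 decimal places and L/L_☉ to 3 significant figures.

M ≈ 10.32; L/L_☉ ≈ 6.38×10^-3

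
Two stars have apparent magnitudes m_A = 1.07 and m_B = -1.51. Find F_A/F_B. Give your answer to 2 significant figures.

F_A/F_B ≈ 0.093

Magnitude difference = 2.58
Flux ratio = 10^(−0.4 Δm) = 10^(−0.4 × 2.58) = 10^-1.032 = 0.09290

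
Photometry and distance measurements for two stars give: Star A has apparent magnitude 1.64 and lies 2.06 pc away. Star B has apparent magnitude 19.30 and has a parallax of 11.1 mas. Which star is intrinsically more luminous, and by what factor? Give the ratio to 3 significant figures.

Star A is more luminous, by a factor of 6060.

Star A: M = m − 5 log₁₀ d + 5 = 1.64 − 5·0.3139 + 5 = 5.071
Star B: p = 11.1 mas = 0.0111″ → d = 1/p = 90.09 pc
Star B: M = m − 5 log₁₀ d + 5 = 19.30 − 5·1.9547 + 5 = 14.527
ΔM = M_A − M_B = 5.071 − (14.527) = -9.456; smaller M is more luminous → Star A.
L ratio = 10^(0.4 |ΔM|) = 10^3.782 = 6059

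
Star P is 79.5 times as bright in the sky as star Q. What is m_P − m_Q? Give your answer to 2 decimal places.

Pogson: Δm = −2.5 log₁₀(ratio) = −2.5 log₁₀(79.5) = −2.5 × 1.9004 = -4.751
Star P is brighter, so it has the smaller magnitude: the difference is negative.

m_P − m_Q ≈ -4.75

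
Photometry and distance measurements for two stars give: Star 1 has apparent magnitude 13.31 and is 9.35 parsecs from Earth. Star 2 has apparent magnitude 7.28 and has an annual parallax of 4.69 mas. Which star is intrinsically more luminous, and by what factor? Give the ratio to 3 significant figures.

Star 1: M = m − 5 log₁₀ d + 5 = 13.31 − 5·0.9708 + 5 = 13.456
Star 2: p = 4.69 mas = 4.69×10^-3″ → d = 1/p = 213.2 pc
Star 2: M = m − 5 log₁₀ d + 5 = 7.28 − 5·2.3288 + 5 = 0.636
ΔM = M_1 − M_2 = 13.456 − (0.636) = 12.820; smaller M is more luminous → Star 2.
L ratio = 10^(0.4 |ΔM|) = 10^5.128 = 134300

Star 2 is more luminous, by a factor of 134000.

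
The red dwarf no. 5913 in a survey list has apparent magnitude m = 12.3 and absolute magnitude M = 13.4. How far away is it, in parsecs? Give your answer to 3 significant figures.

μ = m − M = -1.100
m − M = 5 log₁₀ d − 5
log₁₀ d = (m − M)/5 + 1 = 0.7800
d = 10^0.7800 = 6.026 pc

d ≈ 6.03 pc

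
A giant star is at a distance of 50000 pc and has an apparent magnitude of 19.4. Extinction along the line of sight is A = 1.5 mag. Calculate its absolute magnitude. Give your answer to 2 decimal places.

M ≈ -0.59

5 log₁₀(d/10 pc) = 5 log₁₀(50000) − 5 = 18.495
M = m − 5 log₁₀(d/10) − A = 19.4 − 18.495 − 1.5 = -0.595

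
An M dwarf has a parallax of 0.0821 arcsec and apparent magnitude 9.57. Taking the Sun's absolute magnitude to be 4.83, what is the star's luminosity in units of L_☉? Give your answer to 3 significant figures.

L/L_☉ ≈ 0.0189

d = 1/p = 1/0.0821″ = 12.18 pc
M = m − 5 log₁₀ d + 5 = 9.57 − 5·1.0857 + 5 = 9.142
M − M_☉ = 9.142 − 4.83 = 4.312
L/L_☉ = 10^(−0.4 × 4.312) = 0.01885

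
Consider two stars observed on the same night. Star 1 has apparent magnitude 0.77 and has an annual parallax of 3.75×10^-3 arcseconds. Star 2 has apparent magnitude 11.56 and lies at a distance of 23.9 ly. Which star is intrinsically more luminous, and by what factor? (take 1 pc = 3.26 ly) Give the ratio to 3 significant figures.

Star 1 is more luminous, by a factor of 2.74×10^7.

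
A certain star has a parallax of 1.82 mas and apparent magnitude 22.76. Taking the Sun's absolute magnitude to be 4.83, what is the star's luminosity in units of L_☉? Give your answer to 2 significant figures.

L/L_☉ ≈ 2.0×10^-4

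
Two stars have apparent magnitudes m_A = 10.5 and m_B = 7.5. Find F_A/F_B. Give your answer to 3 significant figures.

F_A/F_B ≈ 0.0631

Magnitude difference = 3.0
Flux ratio = 10^(−0.4 Δm) = 10^(−0.4 × 3.0) = 10^-1.200 = 0.06310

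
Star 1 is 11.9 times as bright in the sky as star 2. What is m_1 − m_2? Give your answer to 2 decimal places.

m_1 − m_2 ≈ -2.69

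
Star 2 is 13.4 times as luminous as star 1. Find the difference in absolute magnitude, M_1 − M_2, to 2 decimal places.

Pogson: ΔM = −2.5 log₁₀(ratio) = −2.5 log₁₀(13.4) = −2.5 × 1.1271 = -2.818
Star 2 is brighter so has the smaller magnitude: M_1 − M_2 is positive.

M_1 − M_2 ≈ 2.82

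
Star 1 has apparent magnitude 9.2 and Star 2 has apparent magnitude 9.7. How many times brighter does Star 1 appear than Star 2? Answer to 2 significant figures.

1.6

Magnitude difference = -0.5
Flux ratio = 10^(−0.4 Δm) = 10^(−0.4 × -0.5) = 10^0.200 = 1.585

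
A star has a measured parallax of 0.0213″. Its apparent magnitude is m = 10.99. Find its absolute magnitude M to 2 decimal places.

M ≈ 7.63

d = 1/p = 1/0.0213″ = 46.95 pc
5 log₁₀(d/10 pc) = 5 log₁₀(46.95) − 5 = 3.358
M = m − 5 log₁₀(d/10) = 10.99 − 3.358 = 7.632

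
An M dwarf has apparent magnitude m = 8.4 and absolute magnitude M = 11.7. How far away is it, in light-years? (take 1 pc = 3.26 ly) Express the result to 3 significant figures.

μ = m − M = -3.300
m − M = 5 log₁₀ d − 5
log₁₀ d = (m − M)/5 + 1 = 0.3400
d = 10^0.3400 = 2.188 pc
= 7.132 ly

d ≈ 7.13 ly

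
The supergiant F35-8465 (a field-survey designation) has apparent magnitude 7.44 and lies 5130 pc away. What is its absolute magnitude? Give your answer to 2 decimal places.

M ≈ -6.11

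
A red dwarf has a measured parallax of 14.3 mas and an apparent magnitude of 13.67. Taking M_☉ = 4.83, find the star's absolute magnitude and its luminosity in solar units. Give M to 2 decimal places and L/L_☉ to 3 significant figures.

d = 1/p = 1000/14.3 mas = 69.93 pc
M = m − 5 log₁₀ d + 5 = 13.67 − 5·1.8447 + 5 = 9.447
M − M_☉ = 9.447 − 4.83 = 4.617
L/L_☉ = 10^(−0.4 × 4.617) = 0.01423

M ≈ 9.45; L/L_☉ ≈ 0.0142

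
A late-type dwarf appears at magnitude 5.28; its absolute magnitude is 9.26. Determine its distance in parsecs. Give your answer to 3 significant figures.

Distance modulus: m − M = 5.28 − (9.26) = -3.980
m − M = 5 log₁₀ d − 5
log₁₀ d = (m − M)/5 + 1 = 0.2040
d = 10^0.2040 = 1.600 pc

d ≈ 1.60 pc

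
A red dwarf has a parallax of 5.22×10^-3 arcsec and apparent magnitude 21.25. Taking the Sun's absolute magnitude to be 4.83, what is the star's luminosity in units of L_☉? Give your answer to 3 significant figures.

L/L_☉ ≈ 9.92×10^-5

d = 1/p = 1/5.22×10^-3″ = 191.6 pc
M = m − 5 log₁₀ d + 5 = 21.25 − 5·2.2823 + 5 = 14.838
M − M_☉ = 14.838 − 4.83 = 10.008
L/L_☉ = 10^(−0.4 × 10.008) = 9.923×10^-5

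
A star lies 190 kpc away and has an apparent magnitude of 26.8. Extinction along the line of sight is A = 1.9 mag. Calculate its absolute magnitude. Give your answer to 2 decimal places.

M ≈ 3.51

d = 190 kpc = 190000 pc
5 log₁₀(d/10 pc) = 5 log₁₀(190000) − 5 = 21.394
M = m − 5 log₁₀(d/10) − A = 26.8 − 21.394 − 1.9 = 3.506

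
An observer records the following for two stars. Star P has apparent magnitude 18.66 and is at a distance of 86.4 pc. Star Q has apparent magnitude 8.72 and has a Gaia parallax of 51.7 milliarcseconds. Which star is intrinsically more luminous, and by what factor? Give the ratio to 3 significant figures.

Star Q is more luminous, by a factor of 474.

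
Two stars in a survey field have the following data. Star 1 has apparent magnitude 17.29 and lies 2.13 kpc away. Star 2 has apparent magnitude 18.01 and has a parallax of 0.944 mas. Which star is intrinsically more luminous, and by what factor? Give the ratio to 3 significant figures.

Star 1 is more luminous, by a factor of 7.85.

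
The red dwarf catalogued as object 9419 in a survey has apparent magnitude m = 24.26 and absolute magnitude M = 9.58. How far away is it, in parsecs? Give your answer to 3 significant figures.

d ≈ 8630 pc

μ = m − M = 14.680
m − M = 5 log₁₀ d − 5
log₁₀ d = (m − M)/5 + 1 = 3.9360
d = 10^3.9360 = 8630 pc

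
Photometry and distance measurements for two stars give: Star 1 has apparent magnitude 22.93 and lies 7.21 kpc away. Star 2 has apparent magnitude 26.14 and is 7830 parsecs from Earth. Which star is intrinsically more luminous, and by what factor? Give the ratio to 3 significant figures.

Star 1 is more luminous, by a factor of 16.3.

Star 1: d = 7.21 kpc = 7210 pc
Star 1: M = m − 5 log₁₀ d + 5 = 22.93 − 5·3.8579 + 5 = 8.640
Star 2: M = m − 5 log₁₀ d + 5 = 26.14 − 5·3.8938 + 5 = 11.671
ΔM = M_1 − M_2 = 8.640 − (11.671) = -3.031; smaller M is more luminous → Star 1.
L ratio = 10^(0.4 |ΔM|) = 10^1.212 = 16.31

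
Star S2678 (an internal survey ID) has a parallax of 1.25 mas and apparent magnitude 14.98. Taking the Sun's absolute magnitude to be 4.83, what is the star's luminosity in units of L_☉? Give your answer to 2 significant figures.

L/L_☉ ≈ 0.56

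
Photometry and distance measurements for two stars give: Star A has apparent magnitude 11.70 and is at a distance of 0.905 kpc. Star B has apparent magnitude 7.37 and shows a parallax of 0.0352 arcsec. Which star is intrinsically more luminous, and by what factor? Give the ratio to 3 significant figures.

Star A: d = 0.905 kpc = 905.0 pc
Star A: M = m − 5 log₁₀ d + 5 = 11.70 − 5·2.9566 + 5 = 1.917
Star B: d = 1/p = 1/0.0352″ = 28.41 pc
Star B: M = m − 5 log₁₀ d + 5 = 7.37 − 5·1.4535 + 5 = 5.103
ΔM = M_A − M_B = 1.917 − (5.103) = -3.186; smaller M is more luminous → Star A.
L ratio = 10^(0.4 |ΔM|) = 10^1.274 = 18.81

Star A is more luminous, by a factor of 18.8.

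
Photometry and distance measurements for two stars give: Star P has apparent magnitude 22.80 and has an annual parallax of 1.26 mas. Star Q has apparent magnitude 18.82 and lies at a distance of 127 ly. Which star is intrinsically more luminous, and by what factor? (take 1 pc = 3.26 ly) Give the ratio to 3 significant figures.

Star P: p = 1.26 mas = 1.26×10^-3″ → d = 1/p = 793.7 pc
Star P: M = m − 5 log₁₀ d + 5 = 22.80 − 5·2.8996 + 5 = 13.302
Star Q: d = 127 ly / 3.26 = 38.96 pc
Star Q: M = m − 5 log₁₀ d + 5 = 18.82 − 5·1.5906 + 5 = 15.867
ΔM = M_P − M_Q = 13.302 − (15.867) = -2.565; smaller M is more luminous → Star P.
L ratio = 10^(0.4 |ΔM|) = 10^1.026 = 10.62

Star P is more luminous, by a factor of 10.6.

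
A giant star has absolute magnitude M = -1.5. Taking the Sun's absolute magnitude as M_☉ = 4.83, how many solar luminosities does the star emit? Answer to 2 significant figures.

L/L_☉ ≈ 340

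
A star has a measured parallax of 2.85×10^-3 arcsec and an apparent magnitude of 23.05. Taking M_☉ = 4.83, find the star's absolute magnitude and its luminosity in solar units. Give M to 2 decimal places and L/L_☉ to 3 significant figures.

d = 1/p = 1/2.85×10^-3″ = 350.9 pc
M = m − 5 log₁₀ d + 5 = 23.05 − 5·2.5452 + 5 = 15.324
M − M_☉ = 15.324 − 4.83 = 10.494
L/L_☉ = 10^(−0.4 × 10.494) = 6.343×10^-5

M ≈ 15.32; L/L_☉ ≈ 6.34×10^-5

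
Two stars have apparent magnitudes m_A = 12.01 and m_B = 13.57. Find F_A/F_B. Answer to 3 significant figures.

F_A/F_B ≈ 4.21

Δm = 12.01 − (13.57) = -1.56
Flux ratio = 10^(−0.4 Δm) = 10^(−0.4 × -1.56) = 10^0.624 = 4.207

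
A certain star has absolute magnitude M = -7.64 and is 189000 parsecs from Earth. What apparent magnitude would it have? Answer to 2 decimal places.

m ≈ 13.74

m = M + 5 log₁₀ d − 5 = -7.64 + 5·5.2765 − 5 = 13.742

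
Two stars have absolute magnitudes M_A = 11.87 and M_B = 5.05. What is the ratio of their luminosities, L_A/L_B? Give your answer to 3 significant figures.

ΔM = M_A − M_B = 6.82
L_A/L_B = 10^(−0.4 ΔM) = 10^-2.728 = 1.871×10^-3

L_A/L_B ≈ 1.87×10^-3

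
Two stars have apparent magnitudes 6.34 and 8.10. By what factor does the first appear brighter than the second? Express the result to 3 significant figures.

5.06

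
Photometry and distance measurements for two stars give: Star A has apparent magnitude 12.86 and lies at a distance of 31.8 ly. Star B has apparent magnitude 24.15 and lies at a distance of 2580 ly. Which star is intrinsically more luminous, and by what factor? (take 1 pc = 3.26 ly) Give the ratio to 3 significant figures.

Star A is more luminous, by a factor of 4.98.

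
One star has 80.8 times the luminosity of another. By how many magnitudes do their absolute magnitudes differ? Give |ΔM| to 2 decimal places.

Pogson: ΔM = −2.5 log₁₀(ratio) = −2.5 log₁₀(80.8) = −2.5 × 1.9074 = -4.769

|ΔM| ≈ 4.77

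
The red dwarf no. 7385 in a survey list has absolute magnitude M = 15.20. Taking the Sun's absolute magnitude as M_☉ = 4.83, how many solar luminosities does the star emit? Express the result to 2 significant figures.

M − M_☉ = 15.20 − 4.83 = 10.370
L/L_☉ = 10^(−0.4 (M − M_☉)) = 10^-4.148 = 7.112×10^-5

L/L_☉ ≈ 7.1×10^-5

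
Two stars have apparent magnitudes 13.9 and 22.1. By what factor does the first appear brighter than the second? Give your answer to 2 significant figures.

Δm = 13.9 − (22.1) = -8.2
Flux ratio = 10^(−0.4 Δm) = 10^(−0.4 × -8.2) = 10^3.280 = 1905

1900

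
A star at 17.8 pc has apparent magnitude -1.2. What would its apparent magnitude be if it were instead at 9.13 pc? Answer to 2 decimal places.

m ≈ -2.65

Flux ∝ 1/d², so Δm = 5 log₁₀(d₂/d₁) = 5 log₁₀(9.13/17.8) = -1.450
m₂ = m₁ + Δm = -1.2 + (-1.450) = -2.650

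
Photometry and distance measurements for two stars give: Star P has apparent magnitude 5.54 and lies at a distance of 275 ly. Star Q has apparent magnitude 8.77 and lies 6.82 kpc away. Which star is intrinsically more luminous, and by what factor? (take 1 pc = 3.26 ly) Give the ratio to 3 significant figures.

Star Q is more luminous, by a factor of 334.

Star P: d = 275 ly / 3.26 = 84.36 pc
Star P: M = m − 5 log₁₀ d + 5 = 5.54 − 5·1.9261 + 5 = 0.909
Star Q: d = 6.82 kpc = 6820 pc
Star Q: M = m − 5 log₁₀ d + 5 = 8.77 − 5·3.8338 + 5 = -5.399
ΔM = M_P − M_Q = 0.909 − (-5.399) = 6.308; smaller M is more luminous → Star Q.
L ratio = 10^(0.4 |ΔM|) = 10^2.523 = 333.7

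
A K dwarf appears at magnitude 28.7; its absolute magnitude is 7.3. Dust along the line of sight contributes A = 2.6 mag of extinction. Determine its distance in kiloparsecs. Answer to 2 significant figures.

d ≈ 58 kpc

m − M = 5 log₁₀(d/10 pc) + A  ⇒  28.7 − (7.3) − 2.6 = 5 log₁₀(d/10)
18.800 = 5 log₁₀(d/10)
log₁₀ d = (m − M − A)/5 + 1 = 4.7600
d = 10^4.7600 = 57540 pc
= 57.54 kpc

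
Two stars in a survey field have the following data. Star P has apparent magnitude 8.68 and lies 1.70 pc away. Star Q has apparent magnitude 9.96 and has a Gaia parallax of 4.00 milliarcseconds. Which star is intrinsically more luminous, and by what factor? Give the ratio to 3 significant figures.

Star Q is more luminous, by a factor of 6650.

Star P: M = m − 5 log₁₀ d + 5 = 8.68 − 5·0.2304 + 5 = 12.528
Star Q: p = 4.00 mas = 4.00×10^-3″ → d = 1/p = 250.0 pc
Star Q: M = m − 5 log₁₀ d + 5 = 9.96 − 5·2.3979 + 5 = 2.970
ΔM = M_P − M_Q = 12.528 − (2.970) = 9.557; smaller M is more luminous → Star Q.
L ratio = 10^(0.4 |ΔM|) = 10^3.823 = 6652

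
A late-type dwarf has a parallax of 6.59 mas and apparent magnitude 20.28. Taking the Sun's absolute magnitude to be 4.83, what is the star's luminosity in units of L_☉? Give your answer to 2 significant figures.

d = 1/p = 1000/6.59 mas = 151.7 pc
M = m − 5 log₁₀ d + 5 = 20.28 − 5·2.1811 + 5 = 14.374
M − M_☉ = 14.374 − 4.83 = 9.544
L/L_☉ = 10^(−0.4 × 9.544) = 1.521×10^-4

L/L_☉ ≈ 1.5×10^-4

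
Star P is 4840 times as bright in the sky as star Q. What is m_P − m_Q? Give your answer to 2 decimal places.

m_P − m_Q ≈ -9.21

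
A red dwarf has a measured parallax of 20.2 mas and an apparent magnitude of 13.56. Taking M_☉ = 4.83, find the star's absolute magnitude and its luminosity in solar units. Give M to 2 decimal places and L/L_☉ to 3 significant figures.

M ≈ 10.09; L/L_☉ ≈ 7.89×10^-3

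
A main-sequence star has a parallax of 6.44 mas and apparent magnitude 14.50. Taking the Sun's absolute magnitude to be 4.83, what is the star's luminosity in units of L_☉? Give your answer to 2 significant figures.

L/L_☉ ≈ 0.033

d = 1/p = 1000/6.44 mas = 155.3 pc
M = m − 5 log₁₀ d + 5 = 14.50 − 5·2.1911 + 5 = 8.544
M − M_☉ = 8.544 − 4.83 = 3.714
L/L_☉ = 10^(−0.4 × 3.714) = 0.03268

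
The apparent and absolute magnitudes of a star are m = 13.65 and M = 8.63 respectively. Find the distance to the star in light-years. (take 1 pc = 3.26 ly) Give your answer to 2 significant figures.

d ≈ 330 ly

Distance modulus: m − M = 13.65 − (8.63) = 5.020
m − M = 5 log₁₀ d − 5
log₁₀ d = (m − M)/5 + 1 = 2.0040
d = 10^2.0040 = 100.9 pc
= 329.0 ly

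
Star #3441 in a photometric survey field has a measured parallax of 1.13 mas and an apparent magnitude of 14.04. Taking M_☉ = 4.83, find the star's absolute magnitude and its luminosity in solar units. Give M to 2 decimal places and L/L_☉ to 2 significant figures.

M ≈ 4.31; L/L_☉ ≈ 1.6

d = 1/p = 1000/1.13 mas = 885.0 pc
M = m − 5 log₁₀ d + 5 = 14.04 − 5·2.9469 + 5 = 4.305
M − M_☉ = 4.305 − 4.83 = -0.525
L/L_☉ = 10^(−0.4 × -0.525) = 1.621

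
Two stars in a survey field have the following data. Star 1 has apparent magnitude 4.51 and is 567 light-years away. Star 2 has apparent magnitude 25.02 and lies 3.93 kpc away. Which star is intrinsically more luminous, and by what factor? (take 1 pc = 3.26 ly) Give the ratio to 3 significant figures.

Star 1 is more luminous, by a factor of 313000.

Star 1: d = 567 ly / 3.26 = 173.9 pc
Star 1: M = m − 5 log₁₀ d + 5 = 4.51 − 5·2.2404 + 5 = -1.692
Star 2: d = 3.93 kpc = 3930 pc
Star 2: M = m − 5 log₁₀ d + 5 = 25.02 − 5·3.5944 + 5 = 12.048
ΔM = M_1 − M_2 = -1.692 − (12.048) = -13.740; smaller M is more luminous → Star 1.
L ratio = 10^(0.4 |ΔM|) = 10^5.496 = 313300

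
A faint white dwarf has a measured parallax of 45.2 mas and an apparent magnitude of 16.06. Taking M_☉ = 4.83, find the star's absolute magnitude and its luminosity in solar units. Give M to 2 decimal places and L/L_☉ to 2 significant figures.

M ≈ 14.34; L/L_☉ ≈ 1.6×10^-4

d = 1/p = 1000/45.2 mas = 22.12 pc
M = m − 5 log₁₀ d + 5 = 16.06 − 5·1.3449 + 5 = 14.336
M − M_☉ = 14.336 − 4.83 = 9.506
L/L_☉ = 10^(−0.4 × 9.506) = 1.577×10^-4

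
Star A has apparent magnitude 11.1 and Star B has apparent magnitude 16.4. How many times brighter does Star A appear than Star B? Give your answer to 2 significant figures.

130

Magnitude difference = -5.3
Flux ratio = 10^(−0.4 Δm) = 10^(−0.4 × -5.3) = 10^2.120 = 131.8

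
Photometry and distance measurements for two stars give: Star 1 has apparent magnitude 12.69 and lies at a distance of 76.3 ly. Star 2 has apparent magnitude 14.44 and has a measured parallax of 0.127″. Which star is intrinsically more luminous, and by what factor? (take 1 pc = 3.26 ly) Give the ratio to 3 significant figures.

Star 1: d = 76.3 ly / 3.26 = 23.40 pc
Star 1: M = m − 5 log₁₀ d + 5 = 12.69 − 5·1.3693 + 5 = 10.843
Star 2: d = 1/p = 1/0.127″ = 7.874 pc
Star 2: M = m − 5 log₁₀ d + 5 = 14.44 − 5·0.8962 + 5 = 14.959
ΔM = M_1 − M_2 = 10.843 − (14.959) = -4.116; smaller M is more luminous → Star 1.
L ratio = 10^(0.4 |ΔM|) = 10^1.646 = 44.28

Star 1 is more luminous, by a factor of 44.3.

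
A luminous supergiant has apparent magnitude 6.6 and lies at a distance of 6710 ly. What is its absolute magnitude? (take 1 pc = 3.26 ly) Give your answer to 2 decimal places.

M ≈ -4.97

d = 6710 ly / 3.26 = 2058 pc
5 log₁₀(d/10 pc) = 5 log₁₀(2058) − 5 = 11.568
M = m − 5 log₁₀(d/10) = 6.6 − 11.568 = -4.968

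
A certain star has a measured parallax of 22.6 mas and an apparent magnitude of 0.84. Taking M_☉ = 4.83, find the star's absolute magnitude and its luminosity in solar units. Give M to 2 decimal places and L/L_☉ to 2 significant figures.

d = 1/p = 1000/22.6 mas = 44.25 pc
M = m − 5 log₁₀ d + 5 = 0.84 − 5·1.6459 + 5 = -2.389
M − M_☉ = -2.389 − 4.83 = -7.219
L/L_☉ = 10^(−0.4 × -7.219) = 772.3

M ≈ -2.39; L/L_☉ ≈ 770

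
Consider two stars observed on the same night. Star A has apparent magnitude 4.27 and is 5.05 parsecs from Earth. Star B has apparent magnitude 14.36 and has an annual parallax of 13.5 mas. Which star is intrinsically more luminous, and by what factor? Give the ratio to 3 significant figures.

Star A: M = m − 5 log₁₀ d + 5 = 4.27 − 5·0.7033 + 5 = 5.754
Star B: p = 13.5 mas = 0.0135″ → d = 1/p = 74.07 pc
Star B: M = m − 5 log₁₀ d + 5 = 14.36 − 5·1.8697 + 5 = 10.012
ΔM = M_A − M_B = 5.754 − (10.012) = -4.258; smaller M is more luminous → Star A.
L ratio = 10^(0.4 |ΔM|) = 10^1.703 = 50.50

Star A is more luminous, by a factor of 50.5.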